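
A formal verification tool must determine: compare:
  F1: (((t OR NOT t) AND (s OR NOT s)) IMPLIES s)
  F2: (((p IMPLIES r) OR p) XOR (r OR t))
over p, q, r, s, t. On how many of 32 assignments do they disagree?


F1 = (((t OR NOT t) AND (s OR NOT s)) IMPLIES s)
F2 = (((p IMPLIES r) OR p) XOR (r OR t))
Evaluate both on each of 32 rows (bits = p,q,r,s,t):
  row 0 [00000]: F1=0 F2=1 (differ) -> 1
  row 1 [00001]: F1=0 F2=0 -> 0
  row 2 [00010]: F1=1 F2=1 -> 0
  row 3 [00011]: F1=1 F2=0 (differ) -> 1
  row 4 [00100]: F1=0 F2=0 -> 0
  row 5 [00101]: F1=0 F2=0 -> 0
  row 6 [00110]: F1=1 F2=0 (differ) -> 1
  row 7 [00111]: F1=1 F2=0 (differ) -> 1
  row 8 [01000]: F1=0 F2=1 (differ) -> 1
  row 9 [01001]: F1=0 F2=0 -> 0
  row 10 [01010]: F1=1 F2=1 -> 0
  row 11 [01011]: F1=1 F2=0 (differ) -> 1
  row 12 [01100]: F1=0 F2=0 -> 0
  row 13 [01101]: F1=0 F2=0 -> 0
  row 14 [01110]: F1=1 F2=0 (differ) -> 1
  row 15 [01111]: F1=1 F2=0 (differ) -> 1
  row 16 [10000]: F1=0 F2=1 (differ) -> 1
  row 17 [10001]: F1=0 F2=0 -> 0
  row 18 [10010]: F1=1 F2=1 -> 0
  row 19 [10011]: F1=1 F2=0 (differ) -> 1
  row 20 [10100]: F1=0 F2=0 -> 0
  row 21 [10101]: F1=0 F2=0 -> 0
  row 22 [10110]: F1=1 F2=0 (differ) -> 1
  row 23 [10111]: F1=1 F2=0 (differ) -> 1
  row 24 [11000]: F1=0 F2=1 (differ) -> 1
  row 25 [11001]: F1=0 F2=0 -> 0
  row 26 [11010]: F1=1 F2=1 -> 0
  row 27 [11011]: F1=1 F2=0 (differ) -> 1
  row 28 [11100]: F1=0 F2=0 -> 0
  row 29 [11101]: F1=0 F2=0 -> 0
  row 30 [11110]: F1=1 F2=0 (differ) -> 1
  row 31 [11111]: F1=1 F2=0 (differ) -> 1
Full result column, 8 rows per line (p,q fixed per line; r,s,t runs 000..111 left to right):
  rows 0-7 [p,q=00]: 10010011  (ones: 4)
  rows 8-15 [p,q=01]: 10010011  (ones: 4)
  rows 16-23 [p,q=10]: 10010011  (ones: 4)
  rows 24-31 [p,q=11]: 10010011  (ones: 4)
Disagreements = 4+4+4+4 = 16

16


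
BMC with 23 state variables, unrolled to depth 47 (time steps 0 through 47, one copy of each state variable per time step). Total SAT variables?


BMC unrolls to depth k, creating one copy of each state var for steps 0..k.
Step count = 47 + 1 = 48 (steps 0 through 47)
Vars per step = 23
Total = 23 * 48 = 1104

1104


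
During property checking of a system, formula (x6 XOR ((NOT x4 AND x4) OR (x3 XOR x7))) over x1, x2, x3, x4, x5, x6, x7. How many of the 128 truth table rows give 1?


Formula: (x6 XOR ((NOT x4 AND x4) OR (x3 XOR x7))) over 7 vars (128 rows)
Evaluate each row (x1, x2, x3, x4, x5, x6, x7 as bits, MSB first):
  row 0 [0000000]: (0 XOR ((NOT 0 AND 0) OR (0 XOR 0))) -> 0
  row 1 [0000001]: (0 XOR ((NOT 0 AND 0) OR (0 XOR 1))) -> 1
  row 2 [0000010]: (1 XOR ((NOT 0 AND 0) OR (0 XOR 0))) -> 1
  row 3 [0000011]: (1 XOR ((NOT 0 AND 0) OR (0 XOR 1))) -> 0
  row 4 [0000100]: (0 XOR ((NOT 0 AND 0) OR (0 XOR 0))) -> 0
  (every remaining row is evaluated the same way; all 128 results are listed next)
Full result column, 8 rows per line (x1,x2,x3,x4 fixed per line; x5,x6,x7 runs 000..111 left to right):
  rows 0-7 [x1,x2,x3,x4=0000]: 01100110  (ones: 4)
  rows 8-15 [x1,x2,x3,x4=0001]: 01100110  (ones: 4)
  rows 16-23 [x1,x2,x3,x4=0010]: 10011001  (ones: 4)
  rows 24-31 [x1,x2,x3,x4=0011]: 10011001  (ones: 4)
  rows 32-39 [x1,x2,x3,x4=0100]: 01100110  (ones: 4)
  rows 40-47 [x1,x2,x3,x4=0101]: 01100110  (ones: 4)
  rows 48-55 [x1,x2,x3,x4=0110]: 10011001  (ones: 4)
  rows 56-63 [x1,x2,x3,x4=0111]: 10011001  (ones: 4)
  rows 64-71 [x1,x2,x3,x4=1000]: 01100110  (ones: 4)
  rows 72-79 [x1,x2,x3,x4=1001]: 01100110  (ones: 4)
  rows 80-87 [x1,x2,x3,x4=1010]: 10011001  (ones: 4)
  rows 88-95 [x1,x2,x3,x4=1011]: 10011001  (ones: 4)
  rows 96-103 [x1,x2,x3,x4=1100]: 01100110  (ones: 4)
  rows 104-111 [x1,x2,x3,x4=1101]: 01100110  (ones: 4)
  rows 112-119 [x1,x2,x3,x4=1110]: 10011001  (ones: 4)
  rows 120-127 [x1,x2,x3,x4=1111]: 10011001  (ones: 4)
Count of 1-rows = 4+4+4+4+4+4+4+4+4+4+4+4+4+4+4+4 = 64

64


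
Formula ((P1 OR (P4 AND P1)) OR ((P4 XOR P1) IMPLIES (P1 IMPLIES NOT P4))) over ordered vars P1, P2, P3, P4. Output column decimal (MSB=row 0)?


Formula: ((P1 OR (P4 AND P1)) OR ((P4 XOR P1) IMPLIES (P1 IMPLIES NOT P4))) over P1, P2, P3, P4 (16 rows)
Evaluate each row (bits = P1,P2,P3,P4, MSB first):
  row 0 [0000]: ((0 OR (0 AND 0)) OR ((0 XOR 0) IMPLIES (0 IMPLIES NOT 0))) -> 1
  row 1 [0001]: ((0 OR (1 AND 0)) OR ((1 XOR 0) IMPLIES (0 IMPLIES NOT 1))) -> 1
  row 2 [0010]: ((0 OR (0 AND 0)) OR ((0 XOR 0) IMPLIES (0 IMPLIES NOT 0))) -> 1
  row 3 [0011]: ((0 OR (1 AND 0)) OR ((1 XOR 0) IMPLIES (0 IMPLIES NOT 1))) -> 1
  row 4 [0100]: ((0 OR (0 AND 0)) OR ((0 XOR 0) IMPLIES (0 IMPLIES NOT 0))) -> 1
  row 5 [0101]: ((0 OR (1 AND 0)) OR ((1 XOR 0) IMPLIES (0 IMPLIES NOT 1))) -> 1
  row 6 [0110]: ((0 OR (0 AND 0)) OR ((0 XOR 0) IMPLIES (0 IMPLIES NOT 0))) -> 1
  row 7 [0111]: ((0 OR (1 AND 0)) OR ((1 XOR 0) IMPLIES (0 IMPLIES NOT 1))) -> 1
  row 8 [1000]: ((1 OR (0 AND 1)) OR ((0 XOR 1) IMPLIES (1 IMPLIES NOT 0))) -> 1
  row 9 [1001]: ((1 OR (1 AND 1)) OR ((1 XOR 1) IMPLIES (1 IMPLIES NOT 1))) -> 1
  row 10 [1010]: ((1 OR (0 AND 1)) OR ((0 XOR 1) IMPLIES (1 IMPLIES NOT 0))) -> 1
  row 11 [1011]: ((1 OR (1 AND 1)) OR ((1 XOR 1) IMPLIES (1 IMPLIES NOT 1))) -> 1
  row 12 [1100]: ((1 OR (0 AND 1)) OR ((0 XOR 1) IMPLIES (1 IMPLIES NOT 0))) -> 1
  row 13 [1101]: ((1 OR (1 AND 1)) OR ((1 XOR 1) IMPLIES (1 IMPLIES NOT 1))) -> 1
  row 14 [1110]: ((1 OR (0 AND 1)) OR ((0 XOR 1) IMPLIES (1 IMPLIES NOT 0))) -> 1
  row 15 [1111]: ((1 OR (1 AND 1)) OR ((1 XOR 1) IMPLIES (1 IMPLIES NOT 1))) -> 1
Full result column, 4 rows per line (P1,P2 fixed per line; P3,P4 runs 00..11 left to right):
  rows 0-3 [P1,P2=00]: 1111  = hex F
  rows 4-7 [P1,P2=01]: 1111  = hex F
  rows 8-11 [P1,P2=10]: 1111  = hex F
  rows 12-15 [P1,P2=11]: 1111  = hex F
Output column (row 0 .. row 15) = 1111111111111111
Output column grouped in 4s = 1111 1111 1111 1111 = 0xFFFF
Convert to decimal digit by digit (value = value*16 + digit):
  F -> 15
  15*16 + 15 (F) = 255
  255*16 + 15 (F) = 4095
  4095*16 + 15 (F) = 65535
Decimal = 65535

65535


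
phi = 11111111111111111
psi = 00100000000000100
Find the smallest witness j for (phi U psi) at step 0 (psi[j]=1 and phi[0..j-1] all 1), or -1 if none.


(phi U psi) at 0: need smallest j with psi[j]=1 and phi[i]=1 for all i in [0,j).
Scan from step 0:
  step 0: phi=1, psi=0 -> continue
  step 1: phi=1, psi=0 -> continue
  step 2: psi=1 and phi held for [0,2) -> witness found
Witness step = 2

2


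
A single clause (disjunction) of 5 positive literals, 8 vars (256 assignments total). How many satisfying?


Step 1: Total=2^8=256
Step 2: Unsat when all 5 false: 2^3=8
Step 3: Sat=256-8=248

248


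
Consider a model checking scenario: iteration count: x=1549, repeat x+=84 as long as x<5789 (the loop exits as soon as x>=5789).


Step 1: x goes from 1549 toward 5789 by 84; the body runs while x<5789, so iterations = ceil((bound-start)/step)
Step 2: Distance=4240
Step 3: ceil(4240/84)=51

51


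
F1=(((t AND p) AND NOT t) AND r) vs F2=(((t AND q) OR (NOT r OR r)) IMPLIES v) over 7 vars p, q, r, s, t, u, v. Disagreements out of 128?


F1 = (((t AND p) AND NOT t) AND r)
F2 = (((t AND q) OR (NOT r OR r)) IMPLIES v)
Evaluate both on each of 128 rows (bits = p,q,r,s,t,u,v):
  row 0 [0000000]: F1=0 F2=0 -> 0
  row 1 [0000001]: F1=0 F2=1 (differ) -> 1
  row 2 [0000010]: F1=0 F2=0 -> 0
  row 3 [0000011]: F1=0 F2=1 (differ) -> 1
  row 4 [0000100]: F1=0 F2=0 -> 0
  (every remaining row is evaluated the same way; all 128 results are listed next)
Full result column, 8 rows per line (p,q,r,s fixed per line; t,u,v runs 000..111 left to right):
  rows 0-7 [p,q,r,s=0000]: 01010101  (ones: 4)
  rows 8-15 [p,q,r,s=0001]: 01010101  (ones: 4)
  rows 16-23 [p,q,r,s=0010]: 01010101  (ones: 4)
  rows 24-31 [p,q,r,s=0011]: 01010101  (ones: 4)
  rows 32-39 [p,q,r,s=0100]: 01010101  (ones: 4)
  rows 40-47 [p,q,r,s=0101]: 01010101  (ones: 4)
  rows 48-55 [p,q,r,s=0110]: 01010101  (ones: 4)
  rows 56-63 [p,q,r,s=0111]: 01010101  (ones: 4)
  rows 64-71 [p,q,r,s=1000]: 01010101  (ones: 4)
  rows 72-79 [p,q,r,s=1001]: 01010101  (ones: 4)
  rows 80-87 [p,q,r,s=1010]: 01010101  (ones: 4)
  rows 88-95 [p,q,r,s=1011]: 01010101  (ones: 4)
  rows 96-103 [p,q,r,s=1100]: 01010101  (ones: 4)
  rows 104-111 [p,q,r,s=1101]: 01010101  (ones: 4)
  rows 112-119 [p,q,r,s=1110]: 01010101  (ones: 4)
  rows 120-127 [p,q,r,s=1111]: 01010101  (ones: 4)
Disagreements = 4+4+4+4+4+4+4+4+4+4+4+4+4+4+4+4 = 64

64


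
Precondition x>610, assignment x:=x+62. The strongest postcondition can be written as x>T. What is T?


Formula: sp(P, x:=E) = exists old_x. (x = E[old_x/x]) AND P[old_x/x] (old_x is the value of x before the assignment; eliminate old_x by solving x = E[old_x/x] for old_x)
Step 1: Precondition P: x>610, i.e. old_x > 610
Step 2: Assignment gives x = old_x + 62, so old_x = x - 62
Step 3: Substitute into P: x - 62 > 610
Step 4: Simplify: x > 610+62 = 672

672


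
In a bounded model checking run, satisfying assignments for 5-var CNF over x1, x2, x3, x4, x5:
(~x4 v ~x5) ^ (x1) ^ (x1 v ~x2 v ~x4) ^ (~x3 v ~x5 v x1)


CNF with 4 clauses over 5 vars (32 assignments).
An assignment satisfies CNF iff every clause has >=1 true literal.
Check each row (bits = x1,x2,x3,x4,x5; clause T/F shown):
  row 0 [00000]: clauses=TFTT -> 0
  row 1 [00001]: clauses=TFTT -> 0
  row 2 [00010]: clauses=TFTT -> 0
  row 3 [00011]: clauses=FFTT -> 0
  row 4 [00100]: clauses=TFTT -> 0
  row 5 [00101]: clauses=TFTF -> 0
  row 6 [00110]: clauses=TFTT -> 0
  row 7 [00111]: clauses=FFTF -> 0
  row 8 [01000]: clauses=TFTT -> 0
  row 9 [01001]: clauses=TFTT -> 0
  row 10 [01010]: clauses=TFFT -> 0
  row 11 [01011]: clauses=FFFT -> 0
  row 12 [01100]: clauses=TFTT -> 0
  row 13 [01101]: clauses=TFTF -> 0
  row 14 [01110]: clauses=TFFT -> 0
  row 15 [01111]: clauses=FFFF -> 0
  row 16 [10000]: clauses=TTTT -> 1
  row 17 [10001]: clauses=TTTT -> 1
  row 18 [10010]: clauses=TTTT -> 1
  row 19 [10011]: clauses=FTTT -> 0
  row 20 [10100]: clauses=TTTT -> 1
  row 21 [10101]: clauses=TTTT -> 1
  row 22 [10110]: clauses=TTTT -> 1
  row 23 [10111]: clauses=FTTT -> 0
  row 24 [11000]: clauses=TTTT -> 1
  row 25 [11001]: clauses=TTTT -> 1
  row 26 [11010]: clauses=TTTT -> 1
  row 27 [11011]: clauses=FTTT -> 0
  row 28 [11100]: clauses=TTTT -> 1
  row 29 [11101]: clauses=TTTT -> 1
  row 30 [11110]: clauses=TTTT -> 1
  row 31 [11111]: clauses=FTTT -> 0
Full result column, 8 rows per line (x1,x2 fixed per line; x3,x4,x5 runs 000..111 left to right):
  rows 0-7 [x1,x2=00]: 00000000  (ones: 0)
  rows 8-15 [x1,x2=01]: 00000000  (ones: 0)
  rows 16-23 [x1,x2=10]: 11101110  (ones: 6)
  rows 24-31 [x1,x2=11]: 11101110  (ones: 6)
Satisfying assignments = 0+0+6+6 = 12

12


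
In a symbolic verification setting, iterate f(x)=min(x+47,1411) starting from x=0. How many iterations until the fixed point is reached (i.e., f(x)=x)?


Step 1: x=0, cap=1411, increment=47
Step 2: x grows by 47 each step until capped at 1411; fixed point is x=1411
Step 3: iterations = ceil(1411/47) = 31

31


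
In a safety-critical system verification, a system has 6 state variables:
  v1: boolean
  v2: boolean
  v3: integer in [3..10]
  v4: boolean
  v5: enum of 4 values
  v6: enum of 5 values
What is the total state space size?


State space = product of domain sizes of all variables.
Domain sizes:
  v1 (boolean): 2
  v2 (boolean): 2
  v3 (integer in [3..10]): 8
  v4 (boolean): 2
  v5 (enum of 4 values): 4
  v6 (enum of 5 values): 5
Product = 2 * 2 * 8 * 2 * 4 * 5 = 1280

1280


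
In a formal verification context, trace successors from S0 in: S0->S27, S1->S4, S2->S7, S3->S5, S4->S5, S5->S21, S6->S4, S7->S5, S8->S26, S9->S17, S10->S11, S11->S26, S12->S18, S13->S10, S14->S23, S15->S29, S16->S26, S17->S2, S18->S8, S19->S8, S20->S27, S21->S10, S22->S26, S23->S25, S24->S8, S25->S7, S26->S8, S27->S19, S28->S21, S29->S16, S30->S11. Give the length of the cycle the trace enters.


Trace from S0 until a state repeats:
  S0 -> S27 -> S19 -> S8 -> S26 -> S8
S8 first seen at step 3, revisited at step 5.
Cycle length = 5 - 3 = 2

2


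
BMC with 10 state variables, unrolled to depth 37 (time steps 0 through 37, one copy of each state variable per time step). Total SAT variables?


BMC unrolls to depth k, creating one copy of each state var for steps 0..k.
Step count = 37 + 1 = 38 (steps 0 through 37)
Vars per step = 10
Total = 10 * 38 = 380

380


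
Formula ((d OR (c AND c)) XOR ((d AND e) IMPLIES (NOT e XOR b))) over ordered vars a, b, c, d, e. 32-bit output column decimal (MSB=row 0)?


Formula: ((d OR (c AND c)) XOR ((d AND e) IMPLIES (NOT e XOR b))) over a, b, c, d, e (32 rows)
Evaluate each row (bits = a,b,c,d,e, MSB first):
  row 0 [00000]: ((0 OR (0 AND 0)) XOR ((0 AND 0) IMPLIES (NOT 0 XOR 0))) -> 1
  row 1 [00001]: ((0 OR (0 AND 0)) XOR ((0 AND 1) IMPLIES (NOT 1 XOR 0))) -> 1
  row 2 [00010]: ((1 OR (0 AND 0)) XOR ((1 AND 0) IMPLIES (NOT 0 XOR 0))) -> 0
  row 3 [00011]: ((1 OR (0 AND 0)) XOR ((1 AND 1) IMPLIES (NOT 1 XOR 0))) -> 1
  row 4 [00100]: ((0 OR (1 AND 1)) XOR ((0 AND 0) IMPLIES (NOT 0 XOR 0))) -> 0
  row 5 [00101]: ((0 OR (1 AND 1)) XOR ((0 AND 1) IMPLIES (NOT 1 XOR 0))) -> 0
  row 6 [00110]: ((1 OR (1 AND 1)) XOR ((1 AND 0) IMPLIES (NOT 0 XOR 0))) -> 0
  row 7 [00111]: ((1 OR (1 AND 1)) XOR ((1 AND 1) IMPLIES (NOT 1 XOR 0))) -> 1
  row 8 [01000]: ((0 OR (0 AND 0)) XOR ((0 AND 0) IMPLIES (NOT 0 XOR 1))) -> 1
  row 9 [01001]: ((0 OR (0 AND 0)) XOR ((0 AND 1) IMPLIES (NOT 1 XOR 1))) -> 1
  row 10 [01010]: ((1 OR (0 AND 0)) XOR ((1 AND 0) IMPLIES (NOT 0 XOR 1))) -> 0
  row 11 [01011]: ((1 OR (0 AND 0)) XOR ((1 AND 1) IMPLIES (NOT 1 XOR 1))) -> 0
  row 12 [01100]: ((0 OR (1 AND 1)) XOR ((0 AND 0) IMPLIES (NOT 0 XOR 1))) -> 0
  row 13 [01101]: ((0 OR (1 AND 1)) XOR ((0 AND 1) IMPLIES (NOT 1 XOR 1))) -> 0
  row 14 [01110]: ((1 OR (1 AND 1)) XOR ((1 AND 0) IMPLIES (NOT 0 XOR 1))) -> 0
  row 15 [01111]: ((1 OR (1 AND 1)) XOR ((1 AND 1) IMPLIES (NOT 1 XOR 1))) -> 0
  row 16 [10000]: ((0 OR (0 AND 0)) XOR ((0 AND 0) IMPLIES (NOT 0 XOR 0))) -> 1
  row 17 [10001]: ((0 OR (0 AND 0)) XOR ((0 AND 1) IMPLIES (NOT 1 XOR 0))) -> 1
  row 18 [10010]: ((1 OR (0 AND 0)) XOR ((1 AND 0) IMPLIES (NOT 0 XOR 0))) -> 0
  row 19 [10011]: ((1 OR (0 AND 0)) XOR ((1 AND 1) IMPLIES (NOT 1 XOR 0))) -> 1
  row 20 [10100]: ((0 OR (1 AND 1)) XOR ((0 AND 0) IMPLIES (NOT 0 XOR 0))) -> 0
  row 21 [10101]: ((0 OR (1 AND 1)) XOR ((0 AND 1) IMPLIES (NOT 1 XOR 0))) -> 0
  row 22 [10110]: ((1 OR (1 AND 1)) XOR ((1 AND 0) IMPLIES (NOT 0 XOR 0))) -> 0
  row 23 [10111]: ((1 OR (1 AND 1)) XOR ((1 AND 1) IMPLIES (NOT 1 XOR 0))) -> 1
  row 24 [11000]: ((0 OR (0 AND 0)) XOR ((0 AND 0) IMPLIES (NOT 0 XOR 1))) -> 1
  row 25 [11001]: ((0 OR (0 AND 0)) XOR ((0 AND 1) IMPLIES (NOT 1 XOR 1))) -> 1
  row 26 [11010]: ((1 OR (0 AND 0)) XOR ((1 AND 0) IMPLIES (NOT 0 XOR 1))) -> 0
  row 27 [11011]: ((1 OR (0 AND 0)) XOR ((1 AND 1) IMPLIES (NOT 1 XOR 1))) -> 0
  row 28 [11100]: ((0 OR (1 AND 1)) XOR ((0 AND 0) IMPLIES (NOT 0 XOR 1))) -> 0
  row 29 [11101]: ((0 OR (1 AND 1)) XOR ((0 AND 1) IMPLIES (NOT 1 XOR 1))) -> 0
  row 30 [11110]: ((1 OR (1 AND 1)) XOR ((1 AND 0) IMPLIES (NOT 0 XOR 1))) -> 0
  row 31 [11111]: ((1 OR (1 AND 1)) XOR ((1 AND 1) IMPLIES (NOT 1 XOR 1))) -> 0
Full result column, 4 rows per line (a,b,c fixed per line; d,e runs 00..11 left to right):
  rows 0-3 [a,b,c=000]: 1101  = hex D
  rows 4-7 [a,b,c=001]: 0001  = hex 1
  rows 8-11 [a,b,c=010]: 1100  = hex C
  rows 12-15 [a,b,c=011]: 0000  = hex 0
  rows 16-19 [a,b,c=100]: 1101  = hex D
  rows 20-23 [a,b,c=101]: 0001  = hex 1
  rows 24-27 [a,b,c=110]: 1100  = hex C
  rows 28-31 [a,b,c=111]: 0000  = hex 0
Output column (row 0 .. row 31) = 11010001110000001101000111000000
Output column grouped in 4s = 1101 0001 1100 0000 1101 0001 1100 0000 = 0xD1C0D1C0
Convert to decimal digit by digit (value = value*16 + digit):
  D -> 13
  13*16 + 1 = 209
  209*16 + 12 (C) = 3356
  3356*16 + 0 = 53696
  53696*16 + 13 (D) = 859149
  859149*16 + 1 = 13746385
  13746385*16 + 12 (C) = 219942172
  219942172*16 + 0 = 3519074752
Decimal = 3519074752

3519074752


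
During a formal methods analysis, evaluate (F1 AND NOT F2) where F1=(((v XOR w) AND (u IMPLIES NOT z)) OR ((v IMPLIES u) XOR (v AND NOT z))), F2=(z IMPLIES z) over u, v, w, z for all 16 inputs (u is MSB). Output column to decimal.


F1 = (((v XOR w) AND (u IMPLIES NOT z)) OR ((v IMPLIES u) XOR (v AND NOT z)))
F2 = (z IMPLIES z)
Counterexample to F1=>F2 is where F1=1 and F2=0.
Evaluate each row (bits = u,v,w,z, MSB first):
  row 0 [0000]: F1=1 F2=1 -> F1&~F2 -> 0
  row 1 [0001]: F1=1 F2=1 -> F1&~F2 -> 0
  row 2 [0010]: F1=1 F2=1 -> F1&~F2 -> 0
  row 3 [0011]: F1=1 F2=1 -> F1&~F2 -> 0
  row 4 [0100]: F1=1 F2=1 -> F1&~F2 -> 0
  row 5 [0101]: F1=1 F2=1 -> F1&~F2 -> 0
  row 6 [0110]: F1=1 F2=1 -> F1&~F2 -> 0
  row 7 [0111]: F1=0 F2=1 -> F1&~F2 -> 0
  row 8 [1000]: F1=1 F2=1 -> F1&~F2 -> 0
  row 9 [1001]: F1=1 F2=1 -> F1&~F2 -> 0
  row 10 [1010]: F1=1 F2=1 -> F1&~F2 -> 0
  row 11 [1011]: F1=1 F2=1 -> F1&~F2 -> 0
  row 12 [1100]: F1=1 F2=1 -> F1&~F2 -> 0
  row 13 [1101]: F1=1 F2=1 -> F1&~F2 -> 0
  row 14 [1110]: F1=0 F2=1 -> F1&~F2 -> 0
  row 15 [1111]: F1=1 F2=1 -> F1&~F2 -> 0
Full result column, 4 rows per line (u,v fixed per line; w,z runs 00..11 left to right):
  rows 0-3 [u,v=00]: 0000  = hex 0
  rows 4-7 [u,v=01]: 0000  = hex 0
  rows 8-11 [u,v=10]: 0000  = hex 0
  rows 12-15 [u,v=11]: 0000  = hex 0
Counterexample vector (row 0 .. row 15) = 0000000000000000
Output column grouped in 4s = 0000 0000 0000 0000 = 0x0000
Convert to decimal digit by digit (value = value*16 + digit):
  0 -> 0
  0*16 + 0 = 0
  0*16 + 0 = 0
  0*16 + 0 = 0
Decimal = 0

0


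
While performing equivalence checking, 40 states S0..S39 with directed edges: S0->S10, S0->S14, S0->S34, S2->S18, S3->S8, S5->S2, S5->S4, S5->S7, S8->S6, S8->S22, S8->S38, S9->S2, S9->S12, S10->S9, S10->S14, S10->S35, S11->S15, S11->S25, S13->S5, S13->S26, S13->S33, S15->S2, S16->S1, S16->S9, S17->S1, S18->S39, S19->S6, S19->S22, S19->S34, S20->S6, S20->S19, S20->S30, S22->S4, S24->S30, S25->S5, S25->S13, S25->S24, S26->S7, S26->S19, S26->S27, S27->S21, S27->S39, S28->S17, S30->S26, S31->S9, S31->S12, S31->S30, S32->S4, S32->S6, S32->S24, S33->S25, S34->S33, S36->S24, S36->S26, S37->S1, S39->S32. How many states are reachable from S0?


BFS from S0:
  layer 0: {S0}
  layer 1: {S10, S14, S34}
  layer 2: {S9, S33, S35}
  layer 3: {S2, S12, S25}
  layer 4: {S5, S13, S18, S24}
  layer 5: {S4, S7, S26, S30, S39}
  layer 6: {S19, S27, S32}
  layer 7: {S6, S21, S22}
Reachable set: {S0, S2, S4, S5, S6, S7, S9, S10, S12, S13, S14, S18, S19, S21, S22, S24, S25, S26, S27, S30, S32, S33, S34, S35, S39}
Count = 25

25


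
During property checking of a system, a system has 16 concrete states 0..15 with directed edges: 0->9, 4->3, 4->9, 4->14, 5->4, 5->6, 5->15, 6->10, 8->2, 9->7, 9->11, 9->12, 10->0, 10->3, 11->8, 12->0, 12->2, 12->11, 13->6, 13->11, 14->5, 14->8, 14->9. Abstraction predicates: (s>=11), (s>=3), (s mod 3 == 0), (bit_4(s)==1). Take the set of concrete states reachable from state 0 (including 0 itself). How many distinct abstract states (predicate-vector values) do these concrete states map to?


BFS from 0:
Concrete reachable: {0, 2, 7, 8, 9, 11, 12}
Abstract via predicates (s>=11), (s>=3), (s mod 3 == 0), (bit_4(s)==1):
  (0,0,0,0) <- {2}
  (0,0,1,0) <- {0}
  (0,1,0,0) <- {7, 8}
  (0,1,1,0) <- {9}
  (1,1,0,0) <- {11}
  (1,1,1,0) <- {12}
Distinct abstract states = 6

6


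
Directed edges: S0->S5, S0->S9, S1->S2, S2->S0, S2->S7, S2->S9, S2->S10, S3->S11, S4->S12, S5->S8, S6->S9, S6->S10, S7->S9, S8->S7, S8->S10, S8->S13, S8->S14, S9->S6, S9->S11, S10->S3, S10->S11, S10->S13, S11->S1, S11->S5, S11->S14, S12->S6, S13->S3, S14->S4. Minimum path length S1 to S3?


BFS layer-by-layer from S1:
  dist 0: {S1}
  dist 1: {S2}
  dist 2: {S0, S7, S9, S10}
  dist 3: {S3, S5, S6, S11, S13}
  -> S3 reached at distance 3
Shortest path length = 3

3


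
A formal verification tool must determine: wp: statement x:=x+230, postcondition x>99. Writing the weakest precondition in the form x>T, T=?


Formula: wp(x:=E, P) = P[E/x] (substitute E for x in postcondition)
Step 1: Postcondition: x>99
Step 2: Substitute x+230 for x: x+230>99
Step 3: Solve for x: x > 99-230 = -131

-131


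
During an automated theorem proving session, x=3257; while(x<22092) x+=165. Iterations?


Step 1: x goes from 3257 toward 22092 by 165; the body runs while x<22092, so iterations = ceil((bound-start)/step)
Step 2: Distance=18835
Step 3: ceil(18835/165)=115

115


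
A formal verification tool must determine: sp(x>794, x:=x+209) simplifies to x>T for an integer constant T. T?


Formula: sp(P, x:=E) = exists old_x. (x = E[old_x/x]) AND P[old_x/x] (old_x is the value of x before the assignment; eliminate old_x by solving x = E[old_x/x] for old_x)
Step 1: Precondition P: x>794, i.e. old_x > 794
Step 2: Assignment gives x = old_x + 209, so old_x = x - 209
Step 3: Substitute into P: x - 209 > 794
Step 4: Simplify: x > 794+209 = 1003

1003


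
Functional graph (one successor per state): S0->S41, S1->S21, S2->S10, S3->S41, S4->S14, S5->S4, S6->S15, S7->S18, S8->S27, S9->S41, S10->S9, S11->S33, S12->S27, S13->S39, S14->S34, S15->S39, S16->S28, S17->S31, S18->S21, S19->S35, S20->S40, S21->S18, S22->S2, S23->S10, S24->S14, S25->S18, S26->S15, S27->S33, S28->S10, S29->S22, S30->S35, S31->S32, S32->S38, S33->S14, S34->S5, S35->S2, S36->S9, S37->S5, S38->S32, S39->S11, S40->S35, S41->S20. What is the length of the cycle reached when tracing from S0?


Trace from S0 until a state repeats:
  S0 -> S41 -> S20 -> S40 -> S35 -> S2 -> S10 -> S9 -> S41
S41 first seen at step 1, revisited at step 8.
Cycle length = 8 - 1 = 7

7


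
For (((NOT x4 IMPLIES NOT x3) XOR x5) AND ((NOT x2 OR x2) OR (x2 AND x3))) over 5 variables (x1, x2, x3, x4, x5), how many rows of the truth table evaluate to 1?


Formula: (((NOT x4 IMPLIES NOT x3) XOR x5) AND ((NOT x2 OR x2) OR (x2 AND x3))) over 5 vars (32 rows)
Evaluate each row (x1, x2, x3, x4, x5 as bits, MSB first):
  row 0 [00000]: (((NOT 0 IMPLIES NOT 0) XOR 0) AND ((NOT 0 OR 0) OR (0 AND 0))) -> 1
  row 1 [00001]: (((NOT 0 IMPLIES NOT 0) XOR 1) AND ((NOT 0 OR 0) OR (0 AND 0))) -> 0
  row 2 [00010]: (((NOT 1 IMPLIES NOT 0) XOR 0) AND ((NOT 0 OR 0) OR (0 AND 0))) -> 1
  row 3 [00011]: (((NOT 1 IMPLIES NOT 0) XOR 1) AND ((NOT 0 OR 0) OR (0 AND 0))) -> 0
  row 4 [00100]: (((NOT 0 IMPLIES NOT 1) XOR 0) AND ((NOT 0 OR 0) OR (0 AND 1))) -> 0
  row 5 [00101]: (((NOT 0 IMPLIES NOT 1) XOR 1) AND ((NOT 0 OR 0) OR (0 AND 1))) -> 1
  row 6 [00110]: (((NOT 1 IMPLIES NOT 1) XOR 0) AND ((NOT 0 OR 0) OR (0 AND 1))) -> 1
  row 7 [00111]: (((NOT 1 IMPLIES NOT 1) XOR 1) AND ((NOT 0 OR 0) OR (0 AND 1))) -> 0
  row 8 [01000]: (((NOT 0 IMPLIES NOT 0) XOR 0) AND ((NOT 1 OR 1) OR (1 AND 0))) -> 1
  row 9 [01001]: (((NOT 0 IMPLIES NOT 0) XOR 1) AND ((NOT 1 OR 1) OR (1 AND 0))) -> 0
  row 10 [01010]: (((NOT 1 IMPLIES NOT 0) XOR 0) AND ((NOT 1 OR 1) OR (1 AND 0))) -> 1
  row 11 [01011]: (((NOT 1 IMPLIES NOT 0) XOR 1) AND ((NOT 1 OR 1) OR (1 AND 0))) -> 0
  row 12 [01100]: (((NOT 0 IMPLIES NOT 1) XOR 0) AND ((NOT 1 OR 1) OR (1 AND 1))) -> 0
  row 13 [01101]: (((NOT 0 IMPLIES NOT 1) XOR 1) AND ((NOT 1 OR 1) OR (1 AND 1))) -> 1
  row 14 [01110]: (((NOT 1 IMPLIES NOT 1) XOR 0) AND ((NOT 1 OR 1) OR (1 AND 1))) -> 1
  row 15 [01111]: (((NOT 1 IMPLIES NOT 1) XOR 1) AND ((NOT 1 OR 1) OR (1 AND 1))) -> 0
  row 16 [10000]: (((NOT 0 IMPLIES NOT 0) XOR 0) AND ((NOT 0 OR 0) OR (0 AND 0))) -> 1
  row 17 [10001]: (((NOT 0 IMPLIES NOT 0) XOR 1) AND ((NOT 0 OR 0) OR (0 AND 0))) -> 0
  row 18 [10010]: (((NOT 1 IMPLIES NOT 0) XOR 0) AND ((NOT 0 OR 0) OR (0 AND 0))) -> 1
  row 19 [10011]: (((NOT 1 IMPLIES NOT 0) XOR 1) AND ((NOT 0 OR 0) OR (0 AND 0))) -> 0
  row 20 [10100]: (((NOT 0 IMPLIES NOT 1) XOR 0) AND ((NOT 0 OR 0) OR (0 AND 1))) -> 0
  row 21 [10101]: (((NOT 0 IMPLIES NOT 1) XOR 1) AND ((NOT 0 OR 0) OR (0 AND 1))) -> 1
  row 22 [10110]: (((NOT 1 IMPLIES NOT 1) XOR 0) AND ((NOT 0 OR 0) OR (0 AND 1))) -> 1
  row 23 [10111]: (((NOT 1 IMPLIES NOT 1) XOR 1) AND ((NOT 0 OR 0) OR (0 AND 1))) -> 0
  row 24 [11000]: (((NOT 0 IMPLIES NOT 0) XOR 0) AND ((NOT 1 OR 1) OR (1 AND 0))) -> 1
  row 25 [11001]: (((NOT 0 IMPLIES NOT 0) XOR 1) AND ((NOT 1 OR 1) OR (1 AND 0))) -> 0
  row 26 [11010]: (((NOT 1 IMPLIES NOT 0) XOR 0) AND ((NOT 1 OR 1) OR (1 AND 0))) -> 1
  row 27 [11011]: (((NOT 1 IMPLIES NOT 0) XOR 1) AND ((NOT 1 OR 1) OR (1 AND 0))) -> 0
  row 28 [11100]: (((NOT 0 IMPLIES NOT 1) XOR 0) AND ((NOT 1 OR 1) OR (1 AND 1))) -> 0
  row 29 [11101]: (((NOT 0 IMPLIES NOT 1) XOR 1) AND ((NOT 1 OR 1) OR (1 AND 1))) -> 1
  row 30 [11110]: (((NOT 1 IMPLIES NOT 1) XOR 0) AND ((NOT 1 OR 1) OR (1 AND 1))) -> 1
  row 31 [11111]: (((NOT 1 IMPLIES NOT 1) XOR 1) AND ((NOT 1 OR 1) OR (1 AND 1))) -> 0
Full result column, 8 rows per line (x1,x2 fixed per line; x3,x4,x5 runs 000..111 left to right):
  rows 0-7 [x1,x2=00]: 10100110  (ones: 4)
  rows 8-15 [x1,x2=01]: 10100110  (ones: 4)
  rows 16-23 [x1,x2=10]: 10100110  (ones: 4)
  rows 24-31 [x1,x2=11]: 10100110  (ones: 4)
Count of 1-rows = 4+4+4+4 = 16

16


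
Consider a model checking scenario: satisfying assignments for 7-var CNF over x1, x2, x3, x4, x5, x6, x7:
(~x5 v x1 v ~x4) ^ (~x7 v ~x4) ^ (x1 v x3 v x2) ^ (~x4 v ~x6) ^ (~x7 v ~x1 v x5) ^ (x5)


CNF with 6 clauses over 7 vars (128 assignments).
An assignment satisfies CNF iff every clause has >=1 true literal.
Check each row (bits = x1,x2,x3,x4,x5,x6,x7; clause T/F shown):
  row 0 [0000000]: clauses=TTFTTF -> 0
  row 1 [0000001]: clauses=TTFTTF -> 0
  row 2 [0000010]: clauses=TTFTTF -> 0
  row 3 [0000011]: clauses=TTFTTF -> 0
  row 4 [0000100]: clauses=TTFTTT -> 0
  (every remaining row is evaluated the same way; all 128 results are listed next)
Full result column, 8 rows per line (x1,x2,x3,x4 fixed per line; x5,x6,x7 runs 000..111 left to right):
  rows 0-7 [x1,x2,x3,x4=0000]: 00000000  (ones: 0)
  rows 8-15 [x1,x2,x3,x4=0001]: 00000000  (ones: 0)
  rows 16-23 [x1,x2,x3,x4=0010]: 00001111  (ones: 4)
  rows 24-31 [x1,x2,x3,x4=0011]: 00000000  (ones: 0)
  rows 32-39 [x1,x2,x3,x4=0100]: 00001111  (ones: 4)
  rows 40-47 [x1,x2,x3,x4=0101]: 00000000  (ones: 0)
  rows 48-55 [x1,x2,x3,x4=0110]: 00001111  (ones: 4)
  rows 56-63 [x1,x2,x3,x4=0111]: 00000000  (ones: 0)
  rows 64-71 [x1,x2,x3,x4=1000]: 00001111  (ones: 4)
  rows 72-79 [x1,x2,x3,x4=1001]: 00001000  (ones: 1)
  rows 80-87 [x1,x2,x3,x4=1010]: 00001111  (ones: 4)
  rows 88-95 [x1,x2,x3,x4=1011]: 00001000  (ones: 1)
  rows 96-103 [x1,x2,x3,x4=1100]: 00001111  (ones: 4)
  rows 104-111 [x1,x2,x3,x4=1101]: 00001000  (ones: 1)
  rows 112-119 [x1,x2,x3,x4=1110]: 00001111  (ones: 4)
  rows 120-127 [x1,x2,x3,x4=1111]: 00001000  (ones: 1)
Satisfying assignments = 0+0+4+0+4+0+4+0+4+1+4+1+4+1+4+1 = 32

32


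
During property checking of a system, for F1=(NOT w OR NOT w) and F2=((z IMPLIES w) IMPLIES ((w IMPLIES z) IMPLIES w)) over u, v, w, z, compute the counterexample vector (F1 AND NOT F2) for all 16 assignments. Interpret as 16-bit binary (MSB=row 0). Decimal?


F1 = (NOT w OR NOT w)
F2 = ((z IMPLIES w) IMPLIES ((w IMPLIES z) IMPLIES w))
Counterexample to F1=>F2 is where F1=1 and F2=0.
Evaluate each row (bits = u,v,w,z, MSB first):
  row 0 [0000]: F1=1 F2=0 -> F1&~F2 -> 1
  row 1 [0001]: F1=1 F2=1 -> F1&~F2 -> 0
  row 2 [0010]: F1=0 F2=1 -> F1&~F2 -> 0
  row 3 [0011]: F1=0 F2=1 -> F1&~F2 -> 0
  row 4 [0100]: F1=1 F2=0 -> F1&~F2 -> 1
  row 5 [0101]: F1=1 F2=1 -> F1&~F2 -> 0
  row 6 [0110]: F1=0 F2=1 -> F1&~F2 -> 0
  row 7 [0111]: F1=0 F2=1 -> F1&~F2 -> 0
  row 8 [1000]: F1=1 F2=0 -> F1&~F2 -> 1
  row 9 [1001]: F1=1 F2=1 -> F1&~F2 -> 0
  row 10 [1010]: F1=0 F2=1 -> F1&~F2 -> 0
  row 11 [1011]: F1=0 F2=1 -> F1&~F2 -> 0
  row 12 [1100]: F1=1 F2=0 -> F1&~F2 -> 1
  row 13 [1101]: F1=1 F2=1 -> F1&~F2 -> 0
  row 14 [1110]: F1=0 F2=1 -> F1&~F2 -> 0
  row 15 [1111]: F1=0 F2=1 -> F1&~F2 -> 0
Full result column, 4 rows per line (u,v fixed per line; w,z runs 00..11 left to right):
  rows 0-3 [u,v=00]: 1000  = hex 8
  rows 4-7 [u,v=01]: 1000  = hex 8
  rows 8-11 [u,v=10]: 1000  = hex 8
  rows 12-15 [u,v=11]: 1000  = hex 8
Counterexample vector (row 0 .. row 15) = 1000100010001000
Output column grouped in 4s = 1000 1000 1000 1000 = 0x8888
Convert to decimal digit by digit (value = value*16 + digit):
  8 -> 8
  8*16 + 8 = 136
  136*16 + 8 = 2184
  2184*16 + 8 = 34952
Decimal = 34952

34952


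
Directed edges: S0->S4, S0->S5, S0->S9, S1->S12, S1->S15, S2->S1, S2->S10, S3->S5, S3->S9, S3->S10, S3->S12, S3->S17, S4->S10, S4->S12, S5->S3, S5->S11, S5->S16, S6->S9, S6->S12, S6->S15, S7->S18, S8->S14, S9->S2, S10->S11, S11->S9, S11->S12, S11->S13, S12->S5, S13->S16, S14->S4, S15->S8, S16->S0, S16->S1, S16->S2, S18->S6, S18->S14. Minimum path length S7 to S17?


BFS layer-by-layer from S7:
  dist 0: {S7}
  dist 1: {S18}
  dist 2: {S6, S14}
  dist 3: {S4, S9, S12, S15}
  dist 4: {S2, S5, S8, S10}
  dist 5: {S1, S3, S11, S16}
  dist 6: {S0, S13, S17}
  -> S17 reached at distance 6
Shortest path length = 6

6


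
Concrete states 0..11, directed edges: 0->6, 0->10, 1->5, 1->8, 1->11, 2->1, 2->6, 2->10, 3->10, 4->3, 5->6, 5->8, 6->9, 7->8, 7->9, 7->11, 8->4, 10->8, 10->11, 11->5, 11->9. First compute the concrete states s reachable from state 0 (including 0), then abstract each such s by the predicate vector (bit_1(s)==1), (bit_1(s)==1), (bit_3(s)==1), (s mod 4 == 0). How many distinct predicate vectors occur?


BFS from 0:
Concrete reachable: {0, 3, 4, 5, 6, 8, 9, 10, 11}
Abstract via predicates (bit_1(s)==1), (bit_1(s)==1), (bit_3(s)==1), (s mod 4 == 0):
  (0,0,0,0) <- {5}
  (0,0,0,1) <- {0, 4}
  (0,0,1,0) <- {9}
  (0,0,1,1) <- {8}
  (1,1,0,0) <- {3, 6}
  (1,1,1,0) <- {10, 11}
Distinct abstract states = 6

6


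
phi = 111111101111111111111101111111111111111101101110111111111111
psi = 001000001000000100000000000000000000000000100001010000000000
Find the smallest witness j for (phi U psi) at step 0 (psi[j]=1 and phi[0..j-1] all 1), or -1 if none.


(phi U psi) at 0: need smallest j with psi[j]=1 and phi[i]=1 for all i in [0,j).
Scan from step 0:
  step 0: phi=1, psi=0 -> continue
  step 1: phi=1, psi=0 -> continue
  step 2: psi=1 and phi held for [0,2) -> witness found
Witness step = 2

2


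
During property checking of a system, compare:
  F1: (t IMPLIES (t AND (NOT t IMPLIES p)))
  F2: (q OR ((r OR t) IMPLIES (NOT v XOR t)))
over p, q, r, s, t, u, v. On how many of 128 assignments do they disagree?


F1 = (t IMPLIES (t AND (NOT t IMPLIES p)))
F2 = (q OR ((r OR t) IMPLIES (NOT v XOR t)))
Evaluate both on each of 128 rows (bits = p,q,r,s,t,u,v):
  row 0 [0000000]: F1=1 F2=1 -> 0
  row 1 [0000001]: F1=1 F2=1 -> 0
  row 2 [0000010]: F1=1 F2=1 -> 0
  row 3 [0000011]: F1=1 F2=1 -> 0
  row 4 [0000100]: F1=1 F2=0 (differ) -> 1
  (every remaining row is evaluated the same way; all 128 results are listed next)
Full result column, 8 rows per line (p,q,r,s fixed per line; t,u,v runs 000..111 left to right):
  rows 0-7 [p,q,r,s=0000]: 00001010  (ones: 2)
  rows 8-15 [p,q,r,s=0001]: 00001010  (ones: 2)
  rows 16-23 [p,q,r,s=0010]: 01011010  (ones: 4)
  rows 24-31 [p,q,r,s=0011]: 01011010  (ones: 4)
  rows 32-39 [p,q,r,s=0100]: 00000000  (ones: 0)
  rows 40-47 [p,q,r,s=0101]: 00000000  (ones: 0)
  rows 48-55 [p,q,r,s=0110]: 00000000  (ones: 0)
  rows 56-63 [p,q,r,s=0111]: 00000000  (ones: 0)
  rows 64-71 [p,q,r,s=1000]: 00001010  (ones: 2)
  rows 72-79 [p,q,r,s=1001]: 00001010  (ones: 2)
  rows 80-87 [p,q,r,s=1010]: 01011010  (ones: 4)
  rows 88-95 [p,q,r,s=1011]: 01011010  (ones: 4)
  rows 96-103 [p,q,r,s=1100]: 00000000  (ones: 0)
  rows 104-111 [p,q,r,s=1101]: 00000000  (ones: 0)
  rows 112-119 [p,q,r,s=1110]: 00000000  (ones: 0)
  rows 120-127 [p,q,r,s=1111]: 00000000  (ones: 0)
Disagreements = 2+2+4+4+0+0+0+0+2+2+4+4+0+0+0+0 = 24

24


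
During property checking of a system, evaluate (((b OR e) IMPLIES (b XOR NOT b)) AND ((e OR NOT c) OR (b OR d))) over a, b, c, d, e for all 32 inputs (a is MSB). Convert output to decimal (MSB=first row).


Formula: (((b OR e) IMPLIES (b XOR NOT b)) AND ((e OR NOT c) OR (b OR d))) over a, b, c, d, e (32 rows)
Evaluate each row (bits = a,b,c,d,e, MSB first):
  row 0 [00000]: (((0 OR 0) IMPLIES (0 XOR NOT 0)) AND ((0 OR NOT 0) OR (0 OR 0))) -> 1
  row 1 [00001]: (((0 OR 1) IMPLIES (0 XOR NOT 0)) AND ((1 OR NOT 0) OR (0 OR 0))) -> 1
  row 2 [00010]: (((0 OR 0) IMPLIES (0 XOR NOT 0)) AND ((0 OR NOT 0) OR (0 OR 1))) -> 1
  row 3 [00011]: (((0 OR 1) IMPLIES (0 XOR NOT 0)) AND ((1 OR NOT 0) OR (0 OR 1))) -> 1
  row 4 [00100]: (((0 OR 0) IMPLIES (0 XOR NOT 0)) AND ((0 OR NOT 1) OR (0 OR 0))) -> 0
  row 5 [00101]: (((0 OR 1) IMPLIES (0 XOR NOT 0)) AND ((1 OR NOT 1) OR (0 OR 0))) -> 1
  row 6 [00110]: (((0 OR 0) IMPLIES (0 XOR NOT 0)) AND ((0 OR NOT 1) OR (0 OR 1))) -> 1
  row 7 [00111]: (((0 OR 1) IMPLIES (0 XOR NOT 0)) AND ((1 OR NOT 1) OR (0 OR 1))) -> 1
  row 8 [01000]: (((1 OR 0) IMPLIES (1 XOR NOT 1)) AND ((0 OR NOT 0) OR (1 OR 0))) -> 1
  row 9 [01001]: (((1 OR 1) IMPLIES (1 XOR NOT 1)) AND ((1 OR NOT 0) OR (1 OR 0))) -> 1
  row 10 [01010]: (((1 OR 0) IMPLIES (1 XOR NOT 1)) AND ((0 OR NOT 0) OR (1 OR 1))) -> 1
  row 11 [01011]: (((1 OR 1) IMPLIES (1 XOR NOT 1)) AND ((1 OR NOT 0) OR (1 OR 1))) -> 1
  row 12 [01100]: (((1 OR 0) IMPLIES (1 XOR NOT 1)) AND ((0 OR NOT 1) OR (1 OR 0))) -> 1
  row 13 [01101]: (((1 OR 1) IMPLIES (1 XOR NOT 1)) AND ((1 OR NOT 1) OR (1 OR 0))) -> 1
  row 14 [01110]: (((1 OR 0) IMPLIES (1 XOR NOT 1)) AND ((0 OR NOT 1) OR (1 OR 1))) -> 1
  row 15 [01111]: (((1 OR 1) IMPLIES (1 XOR NOT 1)) AND ((1 OR NOT 1) OR (1 OR 1))) -> 1
  row 16 [10000]: (((0 OR 0) IMPLIES (0 XOR NOT 0)) AND ((0 OR NOT 0) OR (0 OR 0))) -> 1
  row 17 [10001]: (((0 OR 1) IMPLIES (0 XOR NOT 0)) AND ((1 OR NOT 0) OR (0 OR 0))) -> 1
  row 18 [10010]: (((0 OR 0) IMPLIES (0 XOR NOT 0)) AND ((0 OR NOT 0) OR (0 OR 1))) -> 1
  row 19 [10011]: (((0 OR 1) IMPLIES (0 XOR NOT 0)) AND ((1 OR NOT 0) OR (0 OR 1))) -> 1
  row 20 [10100]: (((0 OR 0) IMPLIES (0 XOR NOT 0)) AND ((0 OR NOT 1) OR (0 OR 0))) -> 0
  row 21 [10101]: (((0 OR 1) IMPLIES (0 XOR NOT 0)) AND ((1 OR NOT 1) OR (0 OR 0))) -> 1
  row 22 [10110]: (((0 OR 0) IMPLIES (0 XOR NOT 0)) AND ((0 OR NOT 1) OR (0 OR 1))) -> 1
  row 23 [10111]: (((0 OR 1) IMPLIES (0 XOR NOT 0)) AND ((1 OR NOT 1) OR (0 OR 1))) -> 1
  row 24 [11000]: (((1 OR 0) IMPLIES (1 XOR NOT 1)) AND ((0 OR NOT 0) OR (1 OR 0))) -> 1
  row 25 [11001]: (((1 OR 1) IMPLIES (1 XOR NOT 1)) AND ((1 OR NOT 0) OR (1 OR 0))) -> 1
  row 26 [11010]: (((1 OR 0) IMPLIES (1 XOR NOT 1)) AND ((0 OR NOT 0) OR (1 OR 1))) -> 1
  row 27 [11011]: (((1 OR 1) IMPLIES (1 XOR NOT 1)) AND ((1 OR NOT 0) OR (1 OR 1))) -> 1
  row 28 [11100]: (((1 OR 0) IMPLIES (1 XOR NOT 1)) AND ((0 OR NOT 1) OR (1 OR 0))) -> 1
  row 29 [11101]: (((1 OR 1) IMPLIES (1 XOR NOT 1)) AND ((1 OR NOT 1) OR (1 OR 0))) -> 1
  row 30 [11110]: (((1 OR 0) IMPLIES (1 XOR NOT 1)) AND ((0 OR NOT 1) OR (1 OR 1))) -> 1
  row 31 [11111]: (((1 OR 1) IMPLIES (1 XOR NOT 1)) AND ((1 OR NOT 1) OR (1 OR 1))) -> 1
Full result column, 4 rows per line (a,b,c fixed per line; d,e runs 00..11 left to right):
  rows 0-3 [a,b,c=000]: 1111  = hex F
  rows 4-7 [a,b,c=001]: 0111  = hex 7
  rows 8-11 [a,b,c=010]: 1111  = hex F
  rows 12-15 [a,b,c=011]: 1111  = hex F
  rows 16-19 [a,b,c=100]: 1111  = hex F
  rows 20-23 [a,b,c=101]: 0111  = hex 7
  rows 24-27 [a,b,c=110]: 1111  = hex F
  rows 28-31 [a,b,c=111]: 1111  = hex F
Output column (row 0 .. row 31) = 11110111111111111111011111111111
Output column grouped in 4s = 1111 0111 1111 1111 1111 0111 1111 1111 = 0xF7FFF7FF
Convert to decimal digit by digit (value = value*16 + digit):
  F -> 15
  15*16 + 7 = 247
  247*16 + 15 (F) = 3967
  3967*16 + 15 (F) = 63487
  63487*16 + 15 (F) = 1015807
  1015807*16 + 7 = 16252919
  16252919*16 + 15 (F) = 260046719
  260046719*16 + 15 (F) = 4160747519
Decimal = 4160747519

4160747519


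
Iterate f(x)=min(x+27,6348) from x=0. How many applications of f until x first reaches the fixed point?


Step 1: x=0, cap=6348, increment=27
Step 2: x grows by 27 each step until capped at 6348; fixed point is x=6348
Step 3: iterations = ceil(6348/27) = 236

236


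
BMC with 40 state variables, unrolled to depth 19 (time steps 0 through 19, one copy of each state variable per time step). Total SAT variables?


BMC unrolls to depth k, creating one copy of each state var for steps 0..k.
Step count = 19 + 1 = 20 (steps 0 through 19)
Vars per step = 40
Total = 40 * 20 = 800

800


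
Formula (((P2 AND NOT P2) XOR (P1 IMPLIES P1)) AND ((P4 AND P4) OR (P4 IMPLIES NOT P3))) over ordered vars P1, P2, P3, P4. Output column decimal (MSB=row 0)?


Formula: (((P2 AND NOT P2) XOR (P1 IMPLIES P1)) AND ((P4 AND P4) OR (P4 IMPLIES NOT P3))) over P1, P2, P3, P4 (16 rows)
Evaluate each row (bits = P1,P2,P3,P4, MSB first):
  row 0 [0000]: (((0 AND NOT 0) XOR (0 IMPLIES 0)) AND ((0 AND 0) OR (0 IMPLIES NOT 0))) -> 1
  row 1 [0001]: (((0 AND NOT 0) XOR (0 IMPLIES 0)) AND ((1 AND 1) OR (1 IMPLIES NOT 0))) -> 1
  row 2 [0010]: (((0 AND NOT 0) XOR (0 IMPLIES 0)) AND ((0 AND 0) OR (0 IMPLIES NOT 1))) -> 1
  row 3 [0011]: (((0 AND NOT 0) XOR (0 IMPLIES 0)) AND ((1 AND 1) OR (1 IMPLIES NOT 1))) -> 1
  row 4 [0100]: (((1 AND NOT 1) XOR (0 IMPLIES 0)) AND ((0 AND 0) OR (0 IMPLIES NOT 0))) -> 1
  row 5 [0101]: (((1 AND NOT 1) XOR (0 IMPLIES 0)) AND ((1 AND 1) OR (1 IMPLIES NOT 0))) -> 1
  row 6 [0110]: (((1 AND NOT 1) XOR (0 IMPLIES 0)) AND ((0 AND 0) OR (0 IMPLIES NOT 1))) -> 1
  row 7 [0111]: (((1 AND NOT 1) XOR (0 IMPLIES 0)) AND ((1 AND 1) OR (1 IMPLIES NOT 1))) -> 1
  row 8 [1000]: (((0 AND NOT 0) XOR (1 IMPLIES 1)) AND ((0 AND 0) OR (0 IMPLIES NOT 0))) -> 1
  row 9 [1001]: (((0 AND NOT 0) XOR (1 IMPLIES 1)) AND ((1 AND 1) OR (1 IMPLIES NOT 0))) -> 1
  row 10 [1010]: (((0 AND NOT 0) XOR (1 IMPLIES 1)) AND ((0 AND 0) OR (0 IMPLIES NOT 1))) -> 1
  row 11 [1011]: (((0 AND NOT 0) XOR (1 IMPLIES 1)) AND ((1 AND 1) OR (1 IMPLIES NOT 1))) -> 1
  row 12 [1100]: (((1 AND NOT 1) XOR (1 IMPLIES 1)) AND ((0 AND 0) OR (0 IMPLIES NOT 0))) -> 1
  row 13 [1101]: (((1 AND NOT 1) XOR (1 IMPLIES 1)) AND ((1 AND 1) OR (1 IMPLIES NOT 0))) -> 1
  row 14 [1110]: (((1 AND NOT 1) XOR (1 IMPLIES 1)) AND ((0 AND 0) OR (0 IMPLIES NOT 1))) -> 1
  row 15 [1111]: (((1 AND NOT 1) XOR (1 IMPLIES 1)) AND ((1 AND 1) OR (1 IMPLIES NOT 1))) -> 1
Full result column, 4 rows per line (P1,P2 fixed per line; P3,P4 runs 00..11 left to right):
  rows 0-3 [P1,P2=00]: 1111  = hex F
  rows 4-7 [P1,P2=01]: 1111  = hex F
  rows 8-11 [P1,P2=10]: 1111  = hex F
  rows 12-15 [P1,P2=11]: 1111  = hex F
Output column (row 0 .. row 15) = 1111111111111111
Output column grouped in 4s = 1111 1111 1111 1111 = 0xFFFF
Convert to decimal digit by digit (value = value*16 + digit):
  F -> 15
  15*16 + 15 (F) = 255
  255*16 + 15 (F) = 4095
  4095*16 + 15 (F) = 65535
Decimal = 65535

65535


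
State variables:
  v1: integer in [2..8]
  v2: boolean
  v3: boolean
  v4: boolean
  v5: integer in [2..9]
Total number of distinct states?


State space = product of domain sizes of all variables.
Domain sizes:
  v1 (integer in [2..8]): 7
  v2 (boolean): 2
  v3 (boolean): 2
  v4 (boolean): 2
  v5 (integer in [2..9]): 8
Product = 7 * 2 * 2 * 2 * 8 = 448

448


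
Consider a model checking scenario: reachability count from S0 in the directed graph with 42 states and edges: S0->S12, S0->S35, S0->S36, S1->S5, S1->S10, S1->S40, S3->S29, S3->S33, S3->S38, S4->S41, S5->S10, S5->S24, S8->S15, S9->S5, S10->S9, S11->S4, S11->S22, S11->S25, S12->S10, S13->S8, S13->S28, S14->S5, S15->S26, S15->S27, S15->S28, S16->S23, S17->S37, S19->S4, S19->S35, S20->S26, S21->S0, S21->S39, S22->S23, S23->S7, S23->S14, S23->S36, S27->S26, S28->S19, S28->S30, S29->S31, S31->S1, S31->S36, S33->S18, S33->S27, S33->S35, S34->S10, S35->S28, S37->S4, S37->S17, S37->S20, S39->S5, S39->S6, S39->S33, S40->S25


BFS from S0:
  layer 0: {S0}
  layer 1: {S12, S35, S36}
  layer 2: {S10, S28}
  layer 3: {S9, S19, S30}
  layer 4: {S4, S5}
  layer 5: {S24, S41}
Reachable set: {S0, S4, S5, S9, S10, S12, S19, S24, S28, S30, S35, S36, S41}
Count = 13

13


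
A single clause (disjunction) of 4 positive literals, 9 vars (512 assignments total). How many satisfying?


Step 1: Total=2^9=512
Step 2: Unsat when all 4 false: 2^5=32
Step 3: Sat=512-32=480

480


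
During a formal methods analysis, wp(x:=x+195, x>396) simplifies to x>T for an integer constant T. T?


Formula: wp(x:=E, P) = P[E/x] (substitute E for x in postcondition)
Step 1: Postcondition: x>396
Step 2: Substitute x+195 for x: x+195>396
Step 3: Solve for x: x > 396-195 = 201

201
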